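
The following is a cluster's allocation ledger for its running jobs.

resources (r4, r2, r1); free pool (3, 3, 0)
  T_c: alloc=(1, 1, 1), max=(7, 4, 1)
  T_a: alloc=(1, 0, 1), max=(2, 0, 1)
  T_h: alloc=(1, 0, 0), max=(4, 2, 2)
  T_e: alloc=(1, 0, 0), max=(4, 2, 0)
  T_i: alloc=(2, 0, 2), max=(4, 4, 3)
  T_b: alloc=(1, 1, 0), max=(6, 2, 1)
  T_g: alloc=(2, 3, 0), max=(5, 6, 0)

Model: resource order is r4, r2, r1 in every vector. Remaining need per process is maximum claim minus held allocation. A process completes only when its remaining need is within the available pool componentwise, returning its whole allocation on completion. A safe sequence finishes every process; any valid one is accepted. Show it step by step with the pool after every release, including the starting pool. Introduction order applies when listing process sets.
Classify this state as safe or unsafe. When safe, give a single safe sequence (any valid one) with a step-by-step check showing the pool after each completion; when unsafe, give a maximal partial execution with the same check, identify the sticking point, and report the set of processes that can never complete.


SAFE. One safe sequence: T_g, T_a, T_b, T_e, T_c, T_h, T_i.
Key observation: T_g marks the first exact bind of the order: its need (3, 3, 0) fits the free (3, 3, 0) with zero slack on a requested resource.
Verifying each step:
  pool = (3, 3, 0)
  T_g: need (3, 3, 0) fits (3, 3, 0); releases (2, 3, 0), pool now (5, 6, 0)
  T_a: need (1, 0, 0) fits (5, 6, 0); releases (1, 0, 1), pool now (6, 6, 1)
  T_b: need (5, 1, 1) fits (6, 6, 1); releases (1, 1, 0), pool now (7, 7, 1)
  T_e: need (3, 2, 0) fits (7, 7, 1); releases (1, 0, 0), pool now (8, 7, 1)
  T_c: need (6, 3, 0) fits (8, 7, 1); releases (1, 1, 1), pool now (9, 8, 2)
  T_h: need (3, 2, 2) fits (9, 8, 2); releases (1, 0, 0), pool now (10, 8, 2)
  T_i: need (2, 4, 1) fits (10, 8, 2); releases (2, 0, 2), pool now (12, 8, 4)


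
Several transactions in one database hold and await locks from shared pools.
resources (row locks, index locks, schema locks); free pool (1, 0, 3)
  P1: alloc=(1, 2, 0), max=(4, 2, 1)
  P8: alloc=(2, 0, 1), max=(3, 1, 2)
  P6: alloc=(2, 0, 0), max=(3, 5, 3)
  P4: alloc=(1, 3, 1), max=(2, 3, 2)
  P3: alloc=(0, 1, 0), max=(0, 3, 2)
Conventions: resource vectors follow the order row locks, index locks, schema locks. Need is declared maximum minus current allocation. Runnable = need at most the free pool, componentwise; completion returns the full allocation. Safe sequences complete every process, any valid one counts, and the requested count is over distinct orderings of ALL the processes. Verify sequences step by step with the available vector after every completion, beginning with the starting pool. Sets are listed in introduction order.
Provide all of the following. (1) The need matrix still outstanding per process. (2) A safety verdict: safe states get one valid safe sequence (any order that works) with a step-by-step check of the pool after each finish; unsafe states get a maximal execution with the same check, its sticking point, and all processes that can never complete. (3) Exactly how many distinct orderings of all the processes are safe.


(1) Need matrix, components ordered row locks, index locks, schema locks:
  P1: (3, 0, 1)
  P8: (1, 1, 1)
  P6: (1, 5, 3)
  P4: (1, 0, 1)
  P3: (0, 2, 2)
(2) SAFE. One safe sequence: P4, P3, P8, P1, P6.
Key observation: P4 marks the first exact bind of the order: its need (1, 0, 1) fits the free (1, 0, 3) with zero slack on a requested resource.
Verifying each step:
  pool = (1, 0, 3)
  P4: need (1, 0, 1) fits (1, 0, 3); releases (1, 3, 1), pool now (2, 3, 4)
  P3: need (0, 2, 2) fits (2, 3, 4); releases (0, 1, 0), pool now (2, 4, 4)
  P8: need (1, 1, 1) fits (2, 4, 4); releases (2, 0, 1), pool now (4, 4, 5)
  P1: need (3, 0, 1) fits (4, 4, 5); releases (1, 2, 0), pool now (5, 6, 5)
  P6: need (1, 5, 3) fits (5, 6, 5); releases (2, 0, 0), pool now (7, 6, 5)
(3) The exact count: 4 of the possible complete orderings are safe sequences.


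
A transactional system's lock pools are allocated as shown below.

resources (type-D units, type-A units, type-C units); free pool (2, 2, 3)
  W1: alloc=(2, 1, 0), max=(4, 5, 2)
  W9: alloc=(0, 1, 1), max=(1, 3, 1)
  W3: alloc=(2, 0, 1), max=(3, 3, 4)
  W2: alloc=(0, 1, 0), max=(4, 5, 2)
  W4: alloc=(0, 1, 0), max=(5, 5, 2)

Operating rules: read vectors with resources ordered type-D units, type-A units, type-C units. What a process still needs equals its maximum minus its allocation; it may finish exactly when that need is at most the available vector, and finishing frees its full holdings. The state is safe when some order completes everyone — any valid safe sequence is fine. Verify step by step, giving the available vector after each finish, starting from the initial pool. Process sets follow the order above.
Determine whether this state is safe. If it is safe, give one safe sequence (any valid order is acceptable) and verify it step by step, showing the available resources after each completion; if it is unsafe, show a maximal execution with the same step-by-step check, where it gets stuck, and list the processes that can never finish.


UNSAFE.
Key observation: after W9, W3 complete, (4, 3, 5) is the best the pool ever gets, yet each leftover process wants more type-A units.
The run W9, W3 cannot be extended any further. Step-by-step check:
  pool = (2, 2, 3)
  run W9 (needs (1, 2, 0), free (2, 2, 3)); after release of (0, 1, 1) the pool is (2, 3, 4)
  run W3 (needs (1, 3, 3), free (2, 3, 4)); after release of (2, 0, 1) the pool is (4, 3, 5)
  W1 cannot run: need (2, 4, 2) vs free (4, 3, 5) (insufficient type-A units)
  W2 cannot run: need (4, 4, 2) vs free (4, 3, 5) (insufficient type-A units)
  W4 cannot run: need (5, 4, 2) vs free (4, 3, 5) (insufficient type-D units and type-A units)
Processes that can never finish: W1, W2 and W4.


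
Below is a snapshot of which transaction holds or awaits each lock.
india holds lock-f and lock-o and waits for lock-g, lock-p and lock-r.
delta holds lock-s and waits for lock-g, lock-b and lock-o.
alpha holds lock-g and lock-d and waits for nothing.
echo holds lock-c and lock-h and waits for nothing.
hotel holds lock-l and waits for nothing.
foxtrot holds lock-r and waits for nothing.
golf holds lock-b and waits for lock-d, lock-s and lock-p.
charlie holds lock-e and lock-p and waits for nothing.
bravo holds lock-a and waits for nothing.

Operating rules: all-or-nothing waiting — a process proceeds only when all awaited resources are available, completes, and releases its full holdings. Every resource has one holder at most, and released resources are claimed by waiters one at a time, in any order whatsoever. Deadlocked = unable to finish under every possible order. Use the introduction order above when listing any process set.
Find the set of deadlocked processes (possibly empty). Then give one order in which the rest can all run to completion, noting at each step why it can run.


Deadlocked: delta and golf.
Key observation: the knot is the closed ring of waits delta -> golf -> delta; no other process is dragged down with it.
A valid finishing order for the others: bravo, foxtrot, alpha, echo, charlie, india, hotel.
Walking it through:
  run bravo (it waits on nothing); releases lock-a
  run foxtrot (it waits on nothing); releases lock-r
  run alpha (it waits on nothing); releases lock-g and lock-d
  run echo (it waits on nothing); releases lock-c and lock-h
  run charlie (it waits on nothing); releases lock-e and lock-p
  run india (all its waits — lock-g, lock-p and lock-r — are resolved); releases lock-f and lock-o
  run hotel (it waits on nothing); releases lock-l


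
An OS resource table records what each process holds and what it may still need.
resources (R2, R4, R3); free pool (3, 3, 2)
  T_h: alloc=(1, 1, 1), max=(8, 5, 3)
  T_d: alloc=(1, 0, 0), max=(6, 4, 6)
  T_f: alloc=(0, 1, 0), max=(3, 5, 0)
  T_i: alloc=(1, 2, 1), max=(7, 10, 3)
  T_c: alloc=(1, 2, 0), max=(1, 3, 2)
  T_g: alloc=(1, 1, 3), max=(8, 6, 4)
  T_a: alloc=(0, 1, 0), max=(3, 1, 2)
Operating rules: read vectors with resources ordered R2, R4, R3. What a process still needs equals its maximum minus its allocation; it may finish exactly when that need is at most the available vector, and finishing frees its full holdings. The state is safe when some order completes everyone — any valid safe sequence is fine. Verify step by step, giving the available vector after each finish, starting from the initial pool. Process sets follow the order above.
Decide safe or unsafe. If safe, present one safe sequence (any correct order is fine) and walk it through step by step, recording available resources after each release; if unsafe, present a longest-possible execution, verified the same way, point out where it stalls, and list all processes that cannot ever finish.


The state is UNSAFE.
Key observation: after T_c, T_f, T_a complete, (4, 7, 2) is the best the pool ever gets, yet each leftover process wants more R2.
The run T_c, T_f, T_a cannot be extended any further. Walking it through:
  pool = (3, 3, 2)
  run T_c (needs (0, 1, 2), free (3, 3, 2)); after release of (1, 2, 0) the pool is (4, 5, 2)
  run T_f (needs (3, 4, 0), free (4, 5, 2)); after release of (0, 1, 0) the pool is (4, 6, 2)
  run T_a (needs (3, 0, 2), free (4, 6, 2)); after release of (0, 1, 0) the pool is (4, 7, 2)
  T_h still needs (7, 4, 2) but only (4, 7, 2) is free — short on R2
  T_d still needs (5, 4, 6) but only (4, 7, 2) is free — short on R2 and R3
  T_i still needs (6, 8, 2) but only (4, 7, 2) is free — short on R2 and R4
  T_g still needs (7, 5, 1) but only (4, 7, 2) is free — short on R2
Permanently blocked: T_h, T_d, T_i and T_g.


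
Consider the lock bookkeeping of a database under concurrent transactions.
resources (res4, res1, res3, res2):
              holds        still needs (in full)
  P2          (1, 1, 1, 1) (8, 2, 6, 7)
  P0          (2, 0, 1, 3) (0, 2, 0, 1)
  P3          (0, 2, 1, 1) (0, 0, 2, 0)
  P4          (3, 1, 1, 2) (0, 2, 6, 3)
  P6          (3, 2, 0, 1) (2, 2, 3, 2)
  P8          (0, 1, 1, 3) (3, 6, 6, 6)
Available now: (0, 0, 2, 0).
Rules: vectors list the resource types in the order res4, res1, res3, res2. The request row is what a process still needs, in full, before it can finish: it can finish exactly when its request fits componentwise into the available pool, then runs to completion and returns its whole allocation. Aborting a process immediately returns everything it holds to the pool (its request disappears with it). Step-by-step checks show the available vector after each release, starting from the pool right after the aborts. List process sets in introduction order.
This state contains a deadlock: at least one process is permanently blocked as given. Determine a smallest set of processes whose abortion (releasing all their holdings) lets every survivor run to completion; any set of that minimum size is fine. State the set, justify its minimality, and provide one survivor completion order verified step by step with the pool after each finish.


Minimum abort set: P4 and P8.
Key observation: the returned (3, 2, 2, 5) from P4 and P8 is what brings P2 — unrunnable before, under any order — into play at step 4.
No one abort is enough; case by case: P2 alone leaves P4 blocked (short on res3); P0 alone leaves P2 blocked (short on res4, res3 and res2); P3 alone leaves P2 blocked (short on res4, res3 and res2); P4 alone leaves P2 blocked (short on res3); P6 alone leaves P2 blocked (short on res4, res3 and res2); P8 alone leaves P2 blocked (short on res4 and res3).
The survivors complete as P6, P3, P0, P2. Step-by-step check (starting from the post-abort pool):
  pool = (3, 2, 4, 5)
  P6 needs (2, 2, 3, 2) <= (3, 2, 4, 5) -> finishes; pool += (3, 2, 0, 1) = (6, 4, 4, 6)
  P3 needs (0, 0, 2, 0) <= (6, 4, 4, 6) -> finishes; pool += (0, 2, 1, 1) = (6, 6, 5, 7)
  P0 needs (0, 2, 0, 1) <= (6, 6, 5, 7) -> finishes; pool += (2, 0, 1, 3) = (8, 6, 6, 10)
  P2 needs (8, 2, 6, 7) <= (8, 6, 6, 10) -> finishes; pool += (1, 1, 1, 1) = (9, 7, 7, 11)


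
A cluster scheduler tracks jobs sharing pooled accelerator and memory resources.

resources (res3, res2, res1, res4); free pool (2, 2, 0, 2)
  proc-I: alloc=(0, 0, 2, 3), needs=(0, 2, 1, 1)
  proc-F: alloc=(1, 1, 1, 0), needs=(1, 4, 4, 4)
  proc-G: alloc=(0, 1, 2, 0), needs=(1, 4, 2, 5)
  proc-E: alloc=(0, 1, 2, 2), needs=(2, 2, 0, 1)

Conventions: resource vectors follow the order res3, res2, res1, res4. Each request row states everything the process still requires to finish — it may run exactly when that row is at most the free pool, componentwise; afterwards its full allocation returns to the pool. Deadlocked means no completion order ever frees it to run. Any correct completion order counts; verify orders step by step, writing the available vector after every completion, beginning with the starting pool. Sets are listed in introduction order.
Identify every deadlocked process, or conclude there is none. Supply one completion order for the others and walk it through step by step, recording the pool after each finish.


The deadlocked set is proc-F and proc-G.
Key observation: even finishing proc-E, proc-I leaves just (2, 3, 4, 7) free — too little res2 for any of the remaining processes.
One completion order for the rest: proc-E, proc-I. Walking it through:
  pool = (2, 2, 0, 2)
  run proc-E (needs (2, 2, 0, 1), free (2, 2, 0, 2)); after release of (0, 1, 2, 2) the pool is (2, 3, 2, 4)
  run proc-I (needs (0, 2, 1, 1), free (2, 3, 2, 4)); after release of (0, 0, 2, 3) the pool is (2, 3, 4, 7)
The stuck group stays short no matter what:
  proc-F still needs (1, 4, 4, 4) but only (2, 3, 4, 7) is free — short on res2
  proc-G still needs (1, 4, 2, 5) but only (2, 3, 4, 7) is free — short on res2


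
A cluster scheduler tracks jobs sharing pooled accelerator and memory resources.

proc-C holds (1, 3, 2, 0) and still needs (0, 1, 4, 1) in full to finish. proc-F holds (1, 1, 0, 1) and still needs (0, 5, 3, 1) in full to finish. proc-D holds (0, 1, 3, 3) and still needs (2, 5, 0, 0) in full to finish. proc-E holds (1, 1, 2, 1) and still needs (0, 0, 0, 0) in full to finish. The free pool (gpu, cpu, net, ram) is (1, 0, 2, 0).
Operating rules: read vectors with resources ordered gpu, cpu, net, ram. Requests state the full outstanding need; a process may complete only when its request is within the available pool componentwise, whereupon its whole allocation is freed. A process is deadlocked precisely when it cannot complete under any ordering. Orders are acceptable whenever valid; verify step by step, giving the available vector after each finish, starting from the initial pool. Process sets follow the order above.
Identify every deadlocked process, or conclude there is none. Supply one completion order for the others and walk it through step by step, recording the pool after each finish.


Deadlocked: proc-F and proc-D.
Key observation: the wall is cpu: completing proc-E, proc-C brings the pool only to (3, 4, 6, 1), and all the rest need more.
A valid finishing order for the others: proc-E, proc-C. Check, step by step:
  pool = (1, 0, 2, 0)
  proc-E needs (0, 0, 0, 0) <= (1, 0, 2, 0) -> finishes; pool += (1, 1, 2, 1) = (2, 1, 4, 1)
  proc-C needs (0, 1, 4, 1) <= (2, 1, 4, 1) -> finishes; pool += (1, 3, 2, 0) = (3, 4, 6, 1)
The stuck group stays short no matter what:
  blocked: proc-F wants (0, 5, 3, 1), pool (3, 4, 6, 1) — not enough cpu
  blocked: proc-D wants (2, 5, 0, 0), pool (3, 4, 6, 1) — not enough cpu


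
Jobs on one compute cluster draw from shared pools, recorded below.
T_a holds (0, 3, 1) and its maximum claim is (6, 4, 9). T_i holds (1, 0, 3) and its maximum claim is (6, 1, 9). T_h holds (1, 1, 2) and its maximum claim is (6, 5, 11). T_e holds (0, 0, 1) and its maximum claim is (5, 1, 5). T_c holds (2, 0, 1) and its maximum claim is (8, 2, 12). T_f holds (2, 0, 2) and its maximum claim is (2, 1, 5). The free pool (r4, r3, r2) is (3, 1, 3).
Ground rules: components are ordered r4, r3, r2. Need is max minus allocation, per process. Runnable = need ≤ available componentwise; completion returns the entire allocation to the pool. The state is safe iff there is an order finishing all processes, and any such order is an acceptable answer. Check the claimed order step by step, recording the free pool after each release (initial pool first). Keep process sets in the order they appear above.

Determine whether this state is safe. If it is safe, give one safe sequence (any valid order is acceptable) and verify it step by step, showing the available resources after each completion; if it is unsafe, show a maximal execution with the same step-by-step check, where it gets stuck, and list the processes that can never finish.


SAFE, for example via the order T_f, T_e, T_i, T_a, T_h, T_c.
Key observation: at T_f the run first touches a limit — (0, 1, 3) against (3, 1, 3), exact on a resource it actually requests.
Check, step by step:
  pool = (3, 1, 3)
  T_f: need (0, 1, 3) fits (3, 1, 3); releases (2, 0, 2), pool now (5, 1, 5)
  T_e: need (5, 1, 4) fits (5, 1, 5); releases (0, 0, 1), pool now (5, 1, 6)
  T_i: need (5, 1, 6) fits (5, 1, 6); releases (1, 0, 3), pool now (6, 1, 9)
  T_a: need (6, 1, 8) fits (6, 1, 9); releases (0, 3, 1), pool now (6, 4, 10)
  T_h: need (5, 4, 9) fits (6, 4, 10); releases (1, 1, 2), pool now (7, 5, 12)
  T_c: need (6, 2, 11) fits (7, 5, 12); releases (2, 0, 1), pool now (9, 5, 13)


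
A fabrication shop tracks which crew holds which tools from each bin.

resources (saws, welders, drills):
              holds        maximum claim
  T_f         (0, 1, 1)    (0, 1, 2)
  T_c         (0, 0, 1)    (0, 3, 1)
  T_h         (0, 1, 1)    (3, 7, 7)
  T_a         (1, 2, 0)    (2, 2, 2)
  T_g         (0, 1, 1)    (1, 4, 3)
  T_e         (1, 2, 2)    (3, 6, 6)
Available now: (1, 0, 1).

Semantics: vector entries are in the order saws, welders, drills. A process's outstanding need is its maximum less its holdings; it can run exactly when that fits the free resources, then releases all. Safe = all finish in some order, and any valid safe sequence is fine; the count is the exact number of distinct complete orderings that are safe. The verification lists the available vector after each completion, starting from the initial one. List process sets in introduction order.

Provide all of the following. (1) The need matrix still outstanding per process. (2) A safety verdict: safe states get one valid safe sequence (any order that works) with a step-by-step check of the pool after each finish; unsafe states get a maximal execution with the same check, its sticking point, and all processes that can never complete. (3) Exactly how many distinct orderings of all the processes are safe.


(1) Remaining need (order saws, welders, drills):
  T_f: (0, 0, 1)
  T_c: (0, 3, 0)
  T_h: (3, 6, 6)
  T_a: (1, 0, 2)
  T_g: (1, 3, 2)
  T_e: (2, 4, 4)
(2) SAFE — a valid safe sequence is T_f, T_a, T_c, T_g, T_e, T_h.
Key observation: T_f marks the first exact bind of the order: its need (0, 0, 1) fits the free (1, 0, 1) with zero slack on a requested resource.
Step-by-step check:
  pool = (1, 0, 1)
  run T_f (needs (0, 0, 1), free (1, 0, 1)); after release of (0, 1, 1) the pool is (1, 1, 2)
  run T_a (needs (1, 0, 2), free (1, 1, 2)); after release of (1, 2, 0) the pool is (2, 3, 2)
  run T_c (needs (0, 3, 0), free (2, 3, 2)); after release of (0, 0, 1) the pool is (2, 3, 3)
  run T_g (needs (1, 3, 2), free (2, 3, 3)); after release of (0, 1, 1) the pool is (2, 4, 4)
  run T_e (needs (2, 4, 4), free (2, 4, 4)); after release of (1, 2, 2) the pool is (3, 6, 6)
  run T_h (needs (3, 6, 6), free (3, 6, 6)); after release of (0, 1, 1) the pool is (3, 7, 7)
(3) Exactly 2 of the possible complete orderings are safe sequences.


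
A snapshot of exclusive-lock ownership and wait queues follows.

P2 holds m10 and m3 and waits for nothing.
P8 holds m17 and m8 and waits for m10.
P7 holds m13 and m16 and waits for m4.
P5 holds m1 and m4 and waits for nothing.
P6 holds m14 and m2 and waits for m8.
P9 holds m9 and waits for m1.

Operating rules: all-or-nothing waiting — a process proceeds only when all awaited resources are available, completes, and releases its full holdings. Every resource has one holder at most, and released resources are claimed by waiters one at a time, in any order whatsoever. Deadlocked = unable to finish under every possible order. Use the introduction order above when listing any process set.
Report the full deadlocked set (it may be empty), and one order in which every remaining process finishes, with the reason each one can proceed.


No process is deadlocked.
Key observation: the wait graph is acyclic; completion cascades from the unblocked processes through everyone else.
A valid finishing order for the others: P5, P2, P9, P8, P7, P6.
Check, step by step:
  P5: no waits; runs immediately, freeing m1 and m4
  P2: no waits; runs immediately, freeing m10 and m3
  run P9 (all its waits — m1 — are resolved); releases m9
  run P8 (all its waits — m10 — are resolved); releases m17 and m8
  run P7 (all its waits — m4 — are resolved); releases m13 and m16
  run P6 (all its waits — m8 — are resolved); releases m14 and m2


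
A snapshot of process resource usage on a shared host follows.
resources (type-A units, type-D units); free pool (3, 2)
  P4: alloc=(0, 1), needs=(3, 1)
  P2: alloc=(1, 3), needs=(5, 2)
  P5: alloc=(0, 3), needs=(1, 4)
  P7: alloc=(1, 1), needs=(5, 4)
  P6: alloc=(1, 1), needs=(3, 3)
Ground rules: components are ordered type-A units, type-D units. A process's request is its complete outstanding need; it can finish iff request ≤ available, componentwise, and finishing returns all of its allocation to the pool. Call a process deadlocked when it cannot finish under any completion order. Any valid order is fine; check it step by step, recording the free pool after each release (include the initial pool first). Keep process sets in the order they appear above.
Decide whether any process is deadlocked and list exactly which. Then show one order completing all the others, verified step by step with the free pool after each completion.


The deadlocked set is P2 and P7.
Key observation: after P4, P6, P5 complete, (4, 7) is the best the pool ever gets, yet each leftover process wants more type-A units.
A valid finishing order for the others: P4, P6, P5. Walking it through:
  pool = (3, 2)
  run P4 (needs (3, 1), free (3, 2)); after release of (0, 1) the pool is (3, 3)
  run P6 (needs (3, 3), free (3, 3)); after release of (1, 1) the pool is (4, 4)
  run P5 (needs (1, 4), free (4, 4)); after release of (0, 3) the pool is (4, 7)
The blocked processes can never fit:
  P2 still needs (5, 2) but only (4, 7) is free — short on type-A units
  P7 still needs (5, 4) but only (4, 7) is free — short on type-A units


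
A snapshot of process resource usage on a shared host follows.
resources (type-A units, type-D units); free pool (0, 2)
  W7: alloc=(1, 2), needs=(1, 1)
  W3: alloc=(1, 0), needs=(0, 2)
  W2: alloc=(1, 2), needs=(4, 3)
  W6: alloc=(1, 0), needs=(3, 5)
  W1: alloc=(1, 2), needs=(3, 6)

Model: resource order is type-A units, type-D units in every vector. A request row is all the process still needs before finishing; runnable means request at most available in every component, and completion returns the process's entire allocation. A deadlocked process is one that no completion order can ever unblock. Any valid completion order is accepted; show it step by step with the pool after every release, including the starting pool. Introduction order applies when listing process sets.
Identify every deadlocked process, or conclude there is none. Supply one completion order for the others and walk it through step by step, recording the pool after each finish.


Deadlocked set: W2, W6 and W1.
Key observation: once W3, W7 finish, the pool peaks at (2, 4) — and every remaining process still needs more type-A units than that.
A valid finishing order for the others: W3, W7. Check, step by step:
  pool = (0, 2)
  run W3 (needs (0, 2), free (0, 2)); after release of (1, 0) the pool is (1, 2)
  run W7 (needs (1, 1), free (1, 2)); after release of (1, 2) the pool is (2, 4)
The stuck group stays short no matter what:
  W2 cannot run: need (4, 3) vs free (2, 4) (insufficient type-A units)
  W6 cannot run: need (3, 5) vs free (2, 4) (insufficient type-A units and type-D units)
  W1 cannot run: need (3, 6) vs free (2, 4) (insufficient type-A units and type-D units)


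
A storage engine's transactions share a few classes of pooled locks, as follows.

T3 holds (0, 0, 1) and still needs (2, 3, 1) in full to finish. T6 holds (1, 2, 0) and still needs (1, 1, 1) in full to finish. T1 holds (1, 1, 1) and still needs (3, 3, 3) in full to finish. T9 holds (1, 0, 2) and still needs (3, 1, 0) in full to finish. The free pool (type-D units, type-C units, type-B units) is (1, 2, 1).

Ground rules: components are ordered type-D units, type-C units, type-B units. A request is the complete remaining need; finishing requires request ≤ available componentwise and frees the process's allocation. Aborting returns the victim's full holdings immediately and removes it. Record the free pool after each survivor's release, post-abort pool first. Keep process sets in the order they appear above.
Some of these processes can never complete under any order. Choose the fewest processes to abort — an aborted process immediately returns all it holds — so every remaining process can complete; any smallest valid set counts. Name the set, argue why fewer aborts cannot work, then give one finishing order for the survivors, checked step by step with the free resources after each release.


Minimum abort set: T9.
Key observation: T1 was stuck for good until T9 gave back (1, 0, 2); in the order shown it finishes at step 3.
No smaller set exists: with zero aborts the deadlock remains.
Survivors finish in the order: T6, T3, T1. Walking it through (pool after the aborts first):
  pool = (2, 2, 3)
  run T6 (needs (1, 1, 1), free (2, 2, 3)); after release of (1, 2, 0) the pool is (3, 4, 3)
  run T3 (needs (2, 3, 1), free (3, 4, 3)); after release of (0, 0, 1) the pool is (3, 4, 4)
  run T1 (needs (3, 3, 3), free (3, 4, 4)); after release of (1, 1, 1) the pool is (4, 5, 5)


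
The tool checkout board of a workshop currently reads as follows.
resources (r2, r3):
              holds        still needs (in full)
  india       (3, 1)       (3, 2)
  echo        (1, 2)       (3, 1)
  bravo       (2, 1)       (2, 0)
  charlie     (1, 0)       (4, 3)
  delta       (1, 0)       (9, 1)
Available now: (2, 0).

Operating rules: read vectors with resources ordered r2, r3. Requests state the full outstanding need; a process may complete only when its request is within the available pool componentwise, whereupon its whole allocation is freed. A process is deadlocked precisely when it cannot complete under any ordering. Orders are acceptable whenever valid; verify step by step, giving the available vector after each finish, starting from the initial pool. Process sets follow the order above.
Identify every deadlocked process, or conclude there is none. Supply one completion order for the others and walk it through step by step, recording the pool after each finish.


The deadlocked set is empty.
Key observation: the pool covers bravo at once, and every later process fits after earlier releases.
One completion order for the rest: bravo, echo, india, charlie, delta. Check, step by step:
  pool = (2, 0)
  bravo: need (2, 0) fits (2, 0); releases (2, 1), pool now (4, 1)
  echo: need (3, 1) fits (4, 1); releases (1, 2), pool now (5, 3)
  india: need (3, 2) fits (5, 3); releases (3, 1), pool now (8, 4)
  charlie: need (4, 3) fits (8, 4); releases (1, 0), pool now (9, 4)
  delta: need (9, 1) fits (9, 4); releases (1, 0), pool now (10, 4)


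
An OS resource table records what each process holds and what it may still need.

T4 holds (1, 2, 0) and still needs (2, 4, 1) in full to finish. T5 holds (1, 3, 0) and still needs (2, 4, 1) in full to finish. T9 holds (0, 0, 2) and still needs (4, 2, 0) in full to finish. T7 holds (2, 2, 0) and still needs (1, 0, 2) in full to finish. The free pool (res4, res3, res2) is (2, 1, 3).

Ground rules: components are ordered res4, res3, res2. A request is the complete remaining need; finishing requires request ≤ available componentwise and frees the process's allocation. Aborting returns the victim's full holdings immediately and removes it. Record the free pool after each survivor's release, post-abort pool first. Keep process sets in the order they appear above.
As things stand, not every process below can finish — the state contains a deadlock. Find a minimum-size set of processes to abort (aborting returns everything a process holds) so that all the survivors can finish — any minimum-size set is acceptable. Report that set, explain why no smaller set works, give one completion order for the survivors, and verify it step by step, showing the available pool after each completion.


The answer: abort T4.
Key observation: T5 could never have finished before the abort; with (1, 2, 0) returned by T4, it fits at step 2.
Minimality: the empty abort set fails — the state is deadlocked as it stands.
The survivors complete as T7, T5, T9. Check, step by step (starting from the post-abort pool):
  pool = (3, 3, 3)
  T7 needs (1, 0, 2) <= (3, 3, 3) -> finishes; pool += (2, 2, 0) = (5, 5, 3)
  T5 needs (2, 4, 1) <= (5, 5, 3) -> finishes; pool += (1, 3, 0) = (6, 8, 3)
  T9 needs (4, 2, 0) <= (6, 8, 3) -> finishes; pool += (0, 0, 2) = (6, 8, 5)


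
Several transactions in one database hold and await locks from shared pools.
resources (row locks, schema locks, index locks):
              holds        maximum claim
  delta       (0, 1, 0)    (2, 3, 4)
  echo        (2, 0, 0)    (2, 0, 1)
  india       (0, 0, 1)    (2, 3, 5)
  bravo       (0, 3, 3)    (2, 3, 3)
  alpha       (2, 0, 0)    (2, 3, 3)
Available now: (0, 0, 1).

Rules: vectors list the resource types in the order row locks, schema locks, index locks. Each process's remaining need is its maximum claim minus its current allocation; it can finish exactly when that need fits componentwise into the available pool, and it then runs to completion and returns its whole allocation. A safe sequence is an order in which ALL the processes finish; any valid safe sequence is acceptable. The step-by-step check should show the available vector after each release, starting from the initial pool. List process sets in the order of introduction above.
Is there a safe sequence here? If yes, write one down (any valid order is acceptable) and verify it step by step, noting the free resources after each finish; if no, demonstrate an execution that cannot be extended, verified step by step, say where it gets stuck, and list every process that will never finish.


SAFE, for example via the order echo, bravo, alpha, delta, india.
Key observation: reading the order forward, echo is the first process whose need (0, 0, 1) meets the free pool (0, 0, 1) exactly on a resource it requests.
Verifying each step:
  pool = (0, 0, 1)
  echo: need (0, 0, 1) fits (0, 0, 1); releases (2, 0, 0), pool now (2, 0, 1)
  bravo: need (2, 0, 0) fits (2, 0, 1); releases (0, 3, 3), pool now (2, 3, 4)
  alpha: need (0, 3, 3) fits (2, 3, 4); releases (2, 0, 0), pool now (4, 3, 4)
  delta: need (2, 2, 4) fits (4, 3, 4); releases (0, 1, 0), pool now (4, 4, 4)
  india: need (2, 3, 4) fits (4, 4, 4); releases (0, 0, 1), pool now (4, 4, 5)


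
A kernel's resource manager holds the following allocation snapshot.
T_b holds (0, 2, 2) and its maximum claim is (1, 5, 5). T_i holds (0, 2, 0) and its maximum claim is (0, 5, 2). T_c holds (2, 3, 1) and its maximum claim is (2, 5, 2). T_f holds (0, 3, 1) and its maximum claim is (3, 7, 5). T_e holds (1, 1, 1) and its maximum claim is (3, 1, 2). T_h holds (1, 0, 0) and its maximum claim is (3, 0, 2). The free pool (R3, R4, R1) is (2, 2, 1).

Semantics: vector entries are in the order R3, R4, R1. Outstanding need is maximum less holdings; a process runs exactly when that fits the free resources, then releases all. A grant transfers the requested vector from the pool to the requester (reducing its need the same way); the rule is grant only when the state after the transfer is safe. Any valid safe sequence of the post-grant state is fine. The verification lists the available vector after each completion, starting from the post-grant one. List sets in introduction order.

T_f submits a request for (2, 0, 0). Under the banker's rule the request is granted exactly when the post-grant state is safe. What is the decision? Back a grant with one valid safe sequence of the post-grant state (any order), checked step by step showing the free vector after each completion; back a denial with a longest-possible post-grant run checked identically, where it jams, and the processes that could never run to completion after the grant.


GRANT. The post-grant state is safe; one safe sequence: T_c, T_e, T_b, T_i, T_f, T_h.
Key observation: (0, 2, 1) free after granting still covers T_c first, and each release covers the next.
Step-by-step check of the post-grant state:
  pool = (0, 2, 1)
  T_c needs (0, 2, 1) <= (0, 2, 1) -> finishes; pool += (2, 3, 1) = (2, 5, 2)
  T_e needs (2, 0, 1) <= (2, 5, 2) -> finishes; pool += (1, 1, 1) = (3, 6, 3)
  T_b needs (1, 3, 3) <= (3, 6, 3) -> finishes; pool += (0, 2, 2) = (3, 8, 5)
  T_i needs (0, 3, 2) <= (3, 8, 5) -> finishes; pool += (0, 2, 0) = (3, 10, 5)
  T_f needs (1, 4, 4) <= (3, 10, 5) -> finishes; pool += (2, 3, 1) = (5, 13, 6)
  T_h needs (2, 0, 2) <= (5, 13, 6) -> finishes; pool += (1, 0, 0) = (6, 13, 6)


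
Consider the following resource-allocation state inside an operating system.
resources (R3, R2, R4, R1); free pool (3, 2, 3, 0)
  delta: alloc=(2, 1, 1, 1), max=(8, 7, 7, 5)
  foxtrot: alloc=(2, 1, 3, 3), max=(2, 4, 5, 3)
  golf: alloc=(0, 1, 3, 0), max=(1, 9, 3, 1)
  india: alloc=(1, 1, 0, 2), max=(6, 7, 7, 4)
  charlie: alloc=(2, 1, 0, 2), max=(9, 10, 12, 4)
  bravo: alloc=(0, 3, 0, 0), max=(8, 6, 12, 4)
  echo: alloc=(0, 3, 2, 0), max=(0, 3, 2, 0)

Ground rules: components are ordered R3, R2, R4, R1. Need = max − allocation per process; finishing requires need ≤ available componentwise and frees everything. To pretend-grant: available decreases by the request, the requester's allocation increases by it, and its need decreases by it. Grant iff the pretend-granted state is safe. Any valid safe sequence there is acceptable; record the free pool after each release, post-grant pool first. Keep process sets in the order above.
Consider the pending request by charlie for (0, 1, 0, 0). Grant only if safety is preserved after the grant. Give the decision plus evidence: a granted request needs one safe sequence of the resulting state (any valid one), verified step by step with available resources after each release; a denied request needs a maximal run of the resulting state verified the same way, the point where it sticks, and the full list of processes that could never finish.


DENY: after the grant no complete ordering would exist.
Key observation: after echo, foxtrot the pool peaks at (5, 5, 8, 3), and each blocked process is short somewhere: delta on R3, R2, R1; golf on R2; india on R2; charlie on R3, R2, R4; bravo on R3, R4, R1.
On the post-grant state, echo, foxtrot is a maximal run — nothing extends it. Walking it through:
  pool = (3, 1, 3, 0)
  echo needs (0, 0, 0, 0) <= (3, 1, 3, 0) -> finishes; pool += (0, 3, 2, 0) = (3, 4, 5, 0)
  foxtrot needs (0, 3, 2, 0) <= (3, 4, 5, 0) -> finishes; pool += (2, 1, 3, 3) = (5, 5, 8, 3)
  blocked: delta wants (6, 6, 6, 4), pool (5, 5, 8, 3) — not enough R3, R2 and R1
  blocked: golf wants (1, 8, 0, 1), pool (5, 5, 8, 3) — not enough R2
  blocked: india wants (5, 6, 7, 2), pool (5, 5, 8, 3) — not enough R2
  blocked: charlie wants (7, 8, 12, 2), pool (5, 5, 8, 3) — not enough R3, R2 and R4
  blocked: bravo wants (8, 3, 12, 4), pool (5, 5, 8, 3) — not enough R3, R4 and R1
Processes that could never finish after the grant: delta, golf, india, charlie and bravo.


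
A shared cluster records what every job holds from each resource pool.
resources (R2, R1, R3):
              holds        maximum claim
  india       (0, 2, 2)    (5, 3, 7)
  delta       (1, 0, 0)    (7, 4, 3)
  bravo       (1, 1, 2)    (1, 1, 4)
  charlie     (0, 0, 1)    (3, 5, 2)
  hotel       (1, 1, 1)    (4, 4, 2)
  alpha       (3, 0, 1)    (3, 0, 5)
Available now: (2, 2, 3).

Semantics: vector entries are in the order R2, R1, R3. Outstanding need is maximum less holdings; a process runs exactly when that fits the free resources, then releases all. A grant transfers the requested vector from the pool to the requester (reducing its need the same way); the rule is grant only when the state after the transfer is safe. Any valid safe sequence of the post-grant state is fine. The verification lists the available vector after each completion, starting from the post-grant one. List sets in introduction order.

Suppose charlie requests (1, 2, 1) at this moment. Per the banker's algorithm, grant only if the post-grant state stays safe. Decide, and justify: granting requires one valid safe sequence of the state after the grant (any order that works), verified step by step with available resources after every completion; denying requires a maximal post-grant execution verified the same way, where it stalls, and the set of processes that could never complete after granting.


GRANT — the state after the grant stays safe, e.g. via bravo, alpha, india, hotel, charlie, delta.
Key observation: the grant leaves (1, 0, 2) free — enough for bravo, whose release restarts the cascade.
Check on the post-grant state, step by step:
  pool = (1, 0, 2)
  run bravo (needs (0, 0, 2), free (1, 0, 2)); after release of (1, 1, 2) the pool is (2, 1, 4)
  run alpha (needs (0, 0, 4), free (2, 1, 4)); after release of (3, 0, 1) the pool is (5, 1, 5)
  run india (needs (5, 1, 5), free (5, 1, 5)); after release of (0, 2, 2) the pool is (5, 3, 7)
  run hotel (needs (3, 3, 1), free (5, 3, 7)); after release of (1, 1, 1) the pool is (6, 4, 8)
  run charlie (needs (2, 3, 0), free (6, 4, 8)); after release of (1, 2, 2) the pool is (7, 6, 10)
  run delta (needs (6, 4, 3), free (7, 6, 10)); after release of (1, 0, 0) the pool is (8, 6, 10)


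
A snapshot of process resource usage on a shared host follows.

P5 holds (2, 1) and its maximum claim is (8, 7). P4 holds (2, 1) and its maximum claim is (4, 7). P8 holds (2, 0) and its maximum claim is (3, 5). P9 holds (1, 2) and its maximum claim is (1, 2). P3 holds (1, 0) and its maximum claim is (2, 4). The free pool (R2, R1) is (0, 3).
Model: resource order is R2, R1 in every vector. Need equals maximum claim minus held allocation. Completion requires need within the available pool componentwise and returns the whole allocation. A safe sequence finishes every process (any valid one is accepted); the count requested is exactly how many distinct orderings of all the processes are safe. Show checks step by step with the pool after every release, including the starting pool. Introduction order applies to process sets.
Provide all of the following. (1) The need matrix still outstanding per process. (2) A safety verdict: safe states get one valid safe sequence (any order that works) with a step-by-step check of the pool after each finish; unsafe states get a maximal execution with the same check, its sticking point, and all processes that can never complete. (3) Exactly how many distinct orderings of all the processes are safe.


(1) Remaining need (order R2, R1):
  P5: (6, 6)
  P4: (2, 6)
  P8: (1, 5)
  P9: (0, 0)
  P3: (1, 4)
(2) The state is UNSAFE.
Key observation: the pool after P9, P3, P8 is (4, 5); every surviving request exceeds it in R1, so progress ends there.
A maximal execution: P9, P3, P8 — then nothing else fits. Verifying each step:
  pool = (0, 3)
  run P9 (needs (0, 0), free (0, 3)); after release of (1, 2) the pool is (1, 5)
  run P3 (needs (1, 4), free (1, 5)); after release of (1, 0) the pool is (2, 5)
  run P8 (needs (1, 5), free (2, 5)); after release of (2, 0) the pool is (4, 5)
  P5 cannot run: need (6, 6) vs free (4, 5) (insufficient R2 and R1)
  P4 cannot run: need (2, 6) vs free (4, 5) (insufficient R1)
Permanently blocked: P5 and P4.
(3) The exact count: 0 of the possible complete orderings are safe sequences.
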